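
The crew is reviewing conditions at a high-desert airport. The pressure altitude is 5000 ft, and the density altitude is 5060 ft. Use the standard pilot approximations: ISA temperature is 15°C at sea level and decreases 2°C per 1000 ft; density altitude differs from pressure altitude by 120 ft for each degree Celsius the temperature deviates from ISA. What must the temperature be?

5.5°C

Density altitude − pressure altitude = 5060 − 5000 = +60 ft.
At 120 ft/°C that is an ISA deviation of 60/120 = +0.5°C.
ISA temperature at 5000 ft = 15 − 2 × (5000/1000) = 5°C.
OAT = ISA + deviation = 5 + (+0.5) = 5.5°C.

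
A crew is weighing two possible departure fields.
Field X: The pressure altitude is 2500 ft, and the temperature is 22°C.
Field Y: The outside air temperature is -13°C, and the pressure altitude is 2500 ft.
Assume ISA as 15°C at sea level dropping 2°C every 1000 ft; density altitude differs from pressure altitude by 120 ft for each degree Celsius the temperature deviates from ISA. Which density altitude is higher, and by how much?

Field X by 4200 ft

Field X: ISA temp = 10°C, deviation +12°C, DA = 2500 + 120 × 12 = 3940 ft.
Field Y: ISA temp = 10°C, deviation -23°C, DA = 2500 + 120 × (-23) = -260 ft.
Field X is higher by 3940 − (-260) = 4200 ft.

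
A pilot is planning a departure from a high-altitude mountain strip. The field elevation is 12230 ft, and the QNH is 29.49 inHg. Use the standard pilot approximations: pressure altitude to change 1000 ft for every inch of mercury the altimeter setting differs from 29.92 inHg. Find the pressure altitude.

12660 ft

Pressure correction = (29.92 − 29.49) × 1000 = +430 ft.
Pressure altitude = 12230 + (+430) = 12660 ft.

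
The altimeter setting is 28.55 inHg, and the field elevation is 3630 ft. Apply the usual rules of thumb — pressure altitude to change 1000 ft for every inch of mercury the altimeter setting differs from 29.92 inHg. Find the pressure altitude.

Pressure correction = (29.92 − 28.55) × 1000 = +1370 ft.
Pressure altitude = 3630 + (+1370) = 5000 ft.

5000 ft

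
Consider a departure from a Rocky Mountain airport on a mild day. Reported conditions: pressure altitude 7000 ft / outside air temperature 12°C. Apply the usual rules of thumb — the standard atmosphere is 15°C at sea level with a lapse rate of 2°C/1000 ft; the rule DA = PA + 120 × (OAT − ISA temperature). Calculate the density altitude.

ISA temperature at 7000 ft = 15 − 2 × (7000/1000) = 1°C.
ISA deviation = 12 − 1 = +11°C.
Density altitude = 7000 + 120 × (11) = 7000 + (+1320) = 8320 ft.

8320 ft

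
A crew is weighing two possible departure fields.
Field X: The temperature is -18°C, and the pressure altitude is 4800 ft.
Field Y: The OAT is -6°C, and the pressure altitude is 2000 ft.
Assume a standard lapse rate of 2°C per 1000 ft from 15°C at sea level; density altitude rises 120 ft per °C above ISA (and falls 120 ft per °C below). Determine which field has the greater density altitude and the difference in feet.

Field X: ISA temp = 5.4°C, deviation -23.4°C, DA = 4800 + 120 × (-23.4) = 1992 ft.
Field Y: ISA temp = 11°C, deviation -17°C, DA = 2000 + 120 × (-17) = -40 ft.
Field X is higher by 1992 − (-40) = 2032 ft.

Field X by 2032 ft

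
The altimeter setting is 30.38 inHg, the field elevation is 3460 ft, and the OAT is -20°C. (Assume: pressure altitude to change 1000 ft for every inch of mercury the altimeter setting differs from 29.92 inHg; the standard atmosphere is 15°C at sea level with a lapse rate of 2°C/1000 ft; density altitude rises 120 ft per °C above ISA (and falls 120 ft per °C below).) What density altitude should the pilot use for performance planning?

Pressure altitude = 3460 + (29.92 − 30.38) × 1000 = 3460 + (-460) = 3000 ft.
ISA temperature at 3000 ft = 15 − 2 × (3000/1000) = 9°C.
ISA deviation = -20 − 9 = -29°C.
Density altitude = 3000 + 120 × (-29) = -480 ft.

-480 ft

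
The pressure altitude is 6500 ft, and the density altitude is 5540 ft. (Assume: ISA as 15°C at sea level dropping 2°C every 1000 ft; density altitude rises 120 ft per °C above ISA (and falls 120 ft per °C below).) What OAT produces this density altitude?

-6°C

Density altitude − pressure altitude = 5540 − 6500 = -960 ft.
At 120 ft/°C that is an ISA deviation of -960/120 = -8°C.
ISA temperature at 6500 ft = 15 − 2 × (6500/1000) = 2°C.
OAT = ISA + deviation = 2 + (-8) = -6°C.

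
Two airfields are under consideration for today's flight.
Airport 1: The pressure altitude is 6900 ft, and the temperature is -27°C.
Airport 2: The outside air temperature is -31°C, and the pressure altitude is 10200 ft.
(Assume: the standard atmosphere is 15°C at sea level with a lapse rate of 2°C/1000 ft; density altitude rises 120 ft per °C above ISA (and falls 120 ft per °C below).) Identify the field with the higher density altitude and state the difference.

Airport 2 by 3612 ft

Airport 1: ISA temp = 1.2°C, deviation -28.2°C, DA = 6900 + 120 × (-28.2) = 3516 ft.
Airport 2: ISA temp = -5.4°C, deviation -25.6°C, DA = 10200 + 120 × (-25.6) = 7128 ft.
Airport 2 is higher by 7128 − 3516 = 3612 ft.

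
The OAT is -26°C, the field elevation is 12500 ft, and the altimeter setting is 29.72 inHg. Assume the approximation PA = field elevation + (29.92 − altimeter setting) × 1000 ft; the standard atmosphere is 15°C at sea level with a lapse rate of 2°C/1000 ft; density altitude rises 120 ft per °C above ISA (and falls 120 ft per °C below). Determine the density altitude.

Pressure altitude = 12500 + (29.92 − 29.72) × 1000 = 12500 + (+200) = 12700 ft.
ISA temperature at 12700 ft = 15 − 2 × (12700/1000) = -10.4°C.
ISA deviation = -26 − (-10.4) = -15.6°C.
Density altitude = 12700 + 120 × (-15.6) = 10828 ft.

10828 ft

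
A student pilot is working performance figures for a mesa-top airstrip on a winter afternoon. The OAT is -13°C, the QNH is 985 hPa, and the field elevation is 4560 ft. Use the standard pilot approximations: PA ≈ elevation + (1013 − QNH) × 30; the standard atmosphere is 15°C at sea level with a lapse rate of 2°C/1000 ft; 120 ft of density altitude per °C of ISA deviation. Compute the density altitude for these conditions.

Pressure altitude = 4560 + (1013 − 985) × 30 = 4560 + (+840) = 5400 ft.
ISA temperature at 5400 ft = 15 − 2 × (5400/1000) = 4.2°C.
ISA deviation = -13 − 4.2 = -17.2°C.
Density altitude = 5400 + 120 × (-17.2) = 3336 ft.

3336 ft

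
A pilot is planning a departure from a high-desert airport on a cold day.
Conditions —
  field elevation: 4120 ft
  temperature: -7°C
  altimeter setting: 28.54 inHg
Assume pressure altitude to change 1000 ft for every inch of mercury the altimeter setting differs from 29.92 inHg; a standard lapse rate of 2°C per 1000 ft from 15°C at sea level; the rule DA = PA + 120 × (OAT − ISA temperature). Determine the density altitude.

4180 ft

Pressure altitude = 4120 + (29.92 − 28.54) × 1000 = 4120 + (+1380) = 5500 ft.
ISA temperature at 5500 ft = 15 − 2 × (5500/1000) = 4°C.
ISA deviation = -7 − 4 = -11°C.
Density altitude = 5500 + 120 × (-11) = 4180 ft.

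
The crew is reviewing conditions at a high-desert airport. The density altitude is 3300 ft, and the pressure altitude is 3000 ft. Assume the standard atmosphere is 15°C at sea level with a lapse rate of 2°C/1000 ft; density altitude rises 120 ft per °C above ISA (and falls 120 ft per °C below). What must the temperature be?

11.5°C

Density altitude − pressure altitude = 3300 − 3000 = +300 ft.
At 120 ft/°C that is an ISA deviation of 300/120 = +2.5°C.
ISA temperature at 3000 ft = 15 − 2 × (3000/1000) = 9°C.
OAT = ISA + deviation = 9 + (+2.5) = 11.5°C.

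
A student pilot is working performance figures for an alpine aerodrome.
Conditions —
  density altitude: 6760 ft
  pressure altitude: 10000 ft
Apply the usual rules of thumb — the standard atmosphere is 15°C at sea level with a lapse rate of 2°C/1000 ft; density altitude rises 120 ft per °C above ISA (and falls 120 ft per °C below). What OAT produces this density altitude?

-32°C

Density altitude − pressure altitude = 6760 − 10000 = -3240 ft.
At 120 ft/°C that is an ISA deviation of -3240/120 = -27°C.
ISA temperature at 10000 ft = 15 − 2 × (10000/1000) = -5°C.
OAT = ISA + deviation = -5 + (-27) = -32°C.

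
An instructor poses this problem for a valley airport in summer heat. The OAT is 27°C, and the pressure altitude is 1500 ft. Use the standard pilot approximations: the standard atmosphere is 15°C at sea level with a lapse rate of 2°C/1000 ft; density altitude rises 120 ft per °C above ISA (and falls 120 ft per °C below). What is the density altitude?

ISA temperature at 1500 ft = 15 − 2 × (1500/1000) = 12°C.
ISA deviation = 27 − 12 = +15°C.
Density altitude = 1500 + 120 × (15) = 1500 + (+1800) = 3300 ft.

3300 ft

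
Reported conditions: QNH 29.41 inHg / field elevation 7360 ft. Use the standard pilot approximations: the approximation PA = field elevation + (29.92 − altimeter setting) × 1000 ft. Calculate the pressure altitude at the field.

Pressure correction = (29.92 − 29.41) × 1000 = +510 ft.
Pressure altitude = 7360 + (+510) = 7870 ft.

7870 ft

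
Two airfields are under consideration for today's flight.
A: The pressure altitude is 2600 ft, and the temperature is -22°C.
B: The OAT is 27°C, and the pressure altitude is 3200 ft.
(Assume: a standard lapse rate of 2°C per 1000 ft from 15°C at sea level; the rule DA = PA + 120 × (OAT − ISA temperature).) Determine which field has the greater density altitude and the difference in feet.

A: ISA temp = 9.8°C, deviation -31.8°C, DA = 2600 + 120 × (-31.8) = -1216 ft.
B: ISA temp = 8.6°C, deviation +18.4°C, DA = 3200 + 120 × 18.4 = 5408 ft.
B is higher by 5408 − (-1216) = 6624 ft.

B by 6624 ft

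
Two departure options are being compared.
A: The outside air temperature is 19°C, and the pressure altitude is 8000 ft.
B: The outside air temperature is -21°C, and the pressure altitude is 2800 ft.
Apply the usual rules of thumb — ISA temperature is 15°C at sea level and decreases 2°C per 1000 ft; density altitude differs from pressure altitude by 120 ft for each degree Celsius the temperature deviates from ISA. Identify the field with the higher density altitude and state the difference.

A: ISA temp = -1°C, deviation +20°C, DA = 8000 + 120 × 20 = 10400 ft.
B: ISA temp = 9.4°C, deviation -30.4°C, DA = 2800 + 120 × (-30.4) = -848 ft.
A is higher by 10400 − (-848) = 11248 ft.

A by 11248 ft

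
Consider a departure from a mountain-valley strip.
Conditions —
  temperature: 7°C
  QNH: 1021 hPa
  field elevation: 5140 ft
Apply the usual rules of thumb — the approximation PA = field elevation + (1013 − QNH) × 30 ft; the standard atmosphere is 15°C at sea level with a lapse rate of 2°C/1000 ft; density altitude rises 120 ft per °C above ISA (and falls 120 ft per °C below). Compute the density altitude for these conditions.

5116 ft

Pressure altitude = 5140 + (1013 − 1021) × 30 = 5140 + (-240) = 4900 ft.
ISA temperature at 4900 ft = 15 − 2 × (4900/1000) = 5.2°C.
ISA deviation = 7 − 5.2 = +1.8°C.
Density altitude = 4900 + 120 × (1.8) = 5116 ft.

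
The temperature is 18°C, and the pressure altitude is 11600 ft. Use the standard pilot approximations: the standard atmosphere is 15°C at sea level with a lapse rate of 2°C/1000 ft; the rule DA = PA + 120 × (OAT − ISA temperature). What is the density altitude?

ISA temperature at 11600 ft = 15 − 2 × (11600/1000) = -8.2°C.
ISA deviation = 18 − (-8.2) = +26.2°C.
Density altitude = 11600 + 120 × (26.2) = 11600 + (+3144) = 14744 ft.

14744 ft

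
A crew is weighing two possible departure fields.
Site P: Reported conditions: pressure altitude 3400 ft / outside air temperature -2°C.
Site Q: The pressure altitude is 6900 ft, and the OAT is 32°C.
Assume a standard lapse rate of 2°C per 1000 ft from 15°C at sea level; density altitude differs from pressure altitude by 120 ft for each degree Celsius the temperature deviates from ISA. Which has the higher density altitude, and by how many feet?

Site Q by 8420 ft

Site P: ISA temp = 8.2°C, deviation -10.2°C, DA = 3400 + 120 × (-10.2) = 2176 ft.
Site Q: ISA temp = 1.2°C, deviation +30.8°C, DA = 6900 + 120 × 30.8 = 10596 ft.
Site Q is higher by 10596 − 2176 = 8420 ft.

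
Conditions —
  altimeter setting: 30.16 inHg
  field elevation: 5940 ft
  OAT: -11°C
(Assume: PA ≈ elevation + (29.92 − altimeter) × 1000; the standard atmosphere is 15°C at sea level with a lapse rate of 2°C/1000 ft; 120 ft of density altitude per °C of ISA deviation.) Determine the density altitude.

3948 ft

Pressure altitude = 5940 + (29.92 − 30.16) × 1000 = 5940 + (-240) = 5700 ft.
ISA temperature at 5700 ft = 15 − 2 × (5700/1000) = 3.6°C.
ISA deviation = -11 − 3.6 = -14.6°C.
Density altitude = 5700 + 120 × (-14.6) = 3948 ft.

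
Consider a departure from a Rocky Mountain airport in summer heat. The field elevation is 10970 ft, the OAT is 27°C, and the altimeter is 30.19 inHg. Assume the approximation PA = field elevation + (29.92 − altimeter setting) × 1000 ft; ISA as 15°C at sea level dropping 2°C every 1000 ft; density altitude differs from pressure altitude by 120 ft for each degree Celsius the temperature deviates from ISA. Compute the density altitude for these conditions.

Pressure altitude = 10970 + (29.92 − 30.19) × 1000 = 10970 + (-270) = 10700 ft.
ISA temperature at 10700 ft = 15 − 2 × (10700/1000) = -6.4°C.
ISA deviation = 27 − (-6.4) = +33.4°C.
Density altitude = 10700 + 120 × (33.4) = 14708 ft.

14708 ft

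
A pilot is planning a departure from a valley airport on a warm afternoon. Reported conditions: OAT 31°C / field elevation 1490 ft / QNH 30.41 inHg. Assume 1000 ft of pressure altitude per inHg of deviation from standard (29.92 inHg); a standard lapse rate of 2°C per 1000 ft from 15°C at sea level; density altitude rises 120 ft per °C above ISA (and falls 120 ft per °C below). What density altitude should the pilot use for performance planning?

Pressure altitude = 1490 + (29.92 − 30.41) × 1000 = 1490 + (-490) = 1000 ft.
ISA temperature at 1000 ft = 15 − 2 × (1000/1000) = 13°C.
ISA deviation = 31 − 13 = +18°C.
Density altitude = 1000 + 120 × (18) = 3160 ft.

3160 ft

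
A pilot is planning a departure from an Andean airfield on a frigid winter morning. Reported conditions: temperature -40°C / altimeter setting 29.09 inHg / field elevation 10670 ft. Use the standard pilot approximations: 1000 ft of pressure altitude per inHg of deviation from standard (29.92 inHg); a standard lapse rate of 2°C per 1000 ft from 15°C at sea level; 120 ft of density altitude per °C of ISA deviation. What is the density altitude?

7660 ft

Pressure altitude = 10670 + (29.92 − 29.09) × 1000 = 10670 + (+830) = 11500 ft.
ISA temperature at 11500 ft = 15 − 2 × (11500/1000) = -8°C.
ISA deviation = -40 − (-8) = -32°C.
Density altitude = 11500 + 120 × (-32) = 7660 ft.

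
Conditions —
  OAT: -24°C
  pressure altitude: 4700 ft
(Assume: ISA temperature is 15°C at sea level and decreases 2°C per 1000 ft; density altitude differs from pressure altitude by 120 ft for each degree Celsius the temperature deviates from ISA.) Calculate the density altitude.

ISA temperature at 4700 ft = 15 − 2 × (4700/1000) = 5.6°C.
ISA deviation = -24 − 5.6 = -29.6°C.
Density altitude = 4700 + 120 × (-29.6) = 4700 + (-3552) = 1148 ft.

1148 ft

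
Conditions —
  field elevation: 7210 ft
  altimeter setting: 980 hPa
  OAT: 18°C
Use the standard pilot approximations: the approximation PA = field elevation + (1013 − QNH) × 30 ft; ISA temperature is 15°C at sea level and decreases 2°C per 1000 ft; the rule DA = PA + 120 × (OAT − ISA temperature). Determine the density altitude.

Pressure altitude = 7210 + (1013 − 980) × 30 = 7210 + (+990) = 8200 ft.
ISA temperature at 8200 ft = 15 − 2 × (8200/1000) = -1.4°C.
ISA deviation = 18 − (-1.4) = +19.4°C.
Density altitude = 8200 + 120 × (19.4) = 10528 ft.

10528 ft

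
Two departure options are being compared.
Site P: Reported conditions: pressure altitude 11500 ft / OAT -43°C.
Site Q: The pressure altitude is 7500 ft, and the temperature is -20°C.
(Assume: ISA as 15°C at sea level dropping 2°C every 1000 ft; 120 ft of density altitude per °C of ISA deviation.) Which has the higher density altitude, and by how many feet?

Site P: ISA temp = -8°C, deviation -35°C, DA = 11500 + 120 × (-35) = 7300 ft.
Site Q: ISA temp = 0°C, deviation -20°C, DA = 7500 + 120 × (-20) = 5100 ft.
Site P is higher by 7300 − 5100 = 2200 ft.

Site P by 2200 ft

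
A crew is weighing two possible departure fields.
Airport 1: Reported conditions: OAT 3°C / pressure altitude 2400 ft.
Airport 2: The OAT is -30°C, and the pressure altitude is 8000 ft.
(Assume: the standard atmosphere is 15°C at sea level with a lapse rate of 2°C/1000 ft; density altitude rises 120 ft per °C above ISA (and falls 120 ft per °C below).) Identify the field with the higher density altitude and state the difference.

Airport 1: ISA temp = 10.2°C, deviation -7.2°C, DA = 2400 + 120 × (-7.2) = 1536 ft.
Airport 2: ISA temp = -1°C, deviation -29°C, DA = 8000 + 120 × (-29) = 4520 ft.
Airport 2 is higher by 4520 − 1536 = 2984 ft.

Airport 2 by 2984 ft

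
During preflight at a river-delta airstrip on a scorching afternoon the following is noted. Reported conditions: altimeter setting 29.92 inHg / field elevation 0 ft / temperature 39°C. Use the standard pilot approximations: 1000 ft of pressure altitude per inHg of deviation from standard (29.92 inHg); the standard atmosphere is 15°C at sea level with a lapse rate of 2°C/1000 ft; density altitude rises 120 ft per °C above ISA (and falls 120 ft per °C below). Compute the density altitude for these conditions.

Pressure altitude = 0 + (29.92 − 29.92) × 1000 = 0 + (0) = 0 ft.
ISA temperature at 0 ft = 15 − 2 × (0/1000) = 15°C.
ISA deviation = 39 − 15 = +24°C.
Density altitude = 0 + 120 × (24) = 2880 ft.

2880 ft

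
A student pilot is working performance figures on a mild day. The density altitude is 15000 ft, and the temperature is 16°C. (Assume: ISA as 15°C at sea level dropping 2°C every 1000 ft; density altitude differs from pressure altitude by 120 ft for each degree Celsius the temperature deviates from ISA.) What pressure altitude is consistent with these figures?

12000 ft

DA = PA + 120 × (OAT − (15 − 2·PA/1000)) = PA + 120·OAT − 1800 + 0.24·PA = 1.24·PA + 120·OAT − 1800.
So 1.24·PA = 15000 − 120 × 16 + 1800 = 14880.
PA = 14880 / 1.24 = 12000 ft.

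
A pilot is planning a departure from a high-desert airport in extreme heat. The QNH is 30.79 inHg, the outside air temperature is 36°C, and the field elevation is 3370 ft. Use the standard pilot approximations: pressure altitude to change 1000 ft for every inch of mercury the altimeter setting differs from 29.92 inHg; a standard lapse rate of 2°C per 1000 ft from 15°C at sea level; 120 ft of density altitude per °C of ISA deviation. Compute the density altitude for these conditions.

Pressure altitude = 3370 + (29.92 − 30.79) × 1000 = 3370 + (-870) = 2500 ft.
ISA temperature at 2500 ft = 15 − 2 × (2500/1000) = 10°C.
ISA deviation = 36 − 10 = +26°C.
Density altitude = 2500 + 120 × (26) = 5620 ft.

5620 ft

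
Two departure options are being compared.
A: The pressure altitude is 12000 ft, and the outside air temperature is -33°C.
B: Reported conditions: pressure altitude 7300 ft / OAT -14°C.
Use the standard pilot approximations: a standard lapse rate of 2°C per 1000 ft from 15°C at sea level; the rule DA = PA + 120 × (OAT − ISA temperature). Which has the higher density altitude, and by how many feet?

A by 3548 ft

A: ISA temp = -9°C, deviation -24°C, DA = 12000 + 120 × (-24) = 9120 ft.
B: ISA temp = 0.4°C, deviation -14.4°C, DA = 7300 + 120 × (-14.4) = 5572 ft.
A is higher by 9120 − 5572 = 3548 ft.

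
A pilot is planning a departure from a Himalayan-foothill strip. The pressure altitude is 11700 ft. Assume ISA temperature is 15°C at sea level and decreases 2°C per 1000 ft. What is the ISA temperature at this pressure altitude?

-8.4°C

ISA temperature = 15 − 2 × (11700/1000) = 15 − 23.4 = -8.4°C.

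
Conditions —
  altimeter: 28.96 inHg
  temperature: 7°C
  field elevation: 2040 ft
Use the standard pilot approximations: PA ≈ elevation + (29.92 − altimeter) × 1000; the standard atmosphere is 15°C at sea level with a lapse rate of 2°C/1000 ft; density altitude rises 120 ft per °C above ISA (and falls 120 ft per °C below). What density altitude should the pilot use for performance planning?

2760 ft

Pressure altitude = 2040 + (29.92 − 28.96) × 1000 = 2040 + (+960) = 3000 ft.
ISA temperature at 3000 ft = 15 − 2 × (3000/1000) = 9°C.
ISA deviation = 7 − 9 = -2°C.
Density altitude = 3000 + 120 × (-2) = 2760 ft.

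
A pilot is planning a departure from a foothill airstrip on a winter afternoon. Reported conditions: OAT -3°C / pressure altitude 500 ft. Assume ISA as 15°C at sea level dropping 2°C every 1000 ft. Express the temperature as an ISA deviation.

ISA-17°C

ISA temperature at 500 ft = 15 − 2 × (500/1000) = 14°C.
Deviation = OAT − ISA = -3 − 14 = -17°C.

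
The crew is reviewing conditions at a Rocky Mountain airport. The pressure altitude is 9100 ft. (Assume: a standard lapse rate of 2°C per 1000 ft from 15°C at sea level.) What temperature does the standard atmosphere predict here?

ISA temperature = 15 − 2 × (9100/1000) = 15 − 18.2 = -3.2°C.

-3.2°C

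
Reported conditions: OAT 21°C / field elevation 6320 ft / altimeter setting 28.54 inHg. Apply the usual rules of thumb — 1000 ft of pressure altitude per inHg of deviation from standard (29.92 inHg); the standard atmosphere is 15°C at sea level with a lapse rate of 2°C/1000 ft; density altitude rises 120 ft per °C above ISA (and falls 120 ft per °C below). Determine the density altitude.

10268 ft

Pressure altitude = 6320 + (29.92 − 28.54) × 1000 = 6320 + (+1380) = 7700 ft.
ISA temperature at 7700 ft = 15 − 2 × (7700/1000) = -0.4°C.
ISA deviation = 21 − (-0.4) = +21.4°C.
Density altitude = 7700 + 120 × (21.4) = 10268 ft.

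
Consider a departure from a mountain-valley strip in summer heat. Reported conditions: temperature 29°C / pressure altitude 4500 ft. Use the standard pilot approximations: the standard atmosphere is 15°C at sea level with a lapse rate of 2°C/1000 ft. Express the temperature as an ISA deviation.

ISA temperature at 4500 ft = 15 − 2 × (4500/1000) = 6°C.
Deviation = OAT − ISA = 29 − 6 = +23°C.

ISA+23°C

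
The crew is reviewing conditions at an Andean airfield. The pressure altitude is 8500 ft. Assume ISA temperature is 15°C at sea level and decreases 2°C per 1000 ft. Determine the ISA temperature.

ISA temperature = 15 − 2 × (8500/1000) = 15 − 17 = -2°C.

-2°C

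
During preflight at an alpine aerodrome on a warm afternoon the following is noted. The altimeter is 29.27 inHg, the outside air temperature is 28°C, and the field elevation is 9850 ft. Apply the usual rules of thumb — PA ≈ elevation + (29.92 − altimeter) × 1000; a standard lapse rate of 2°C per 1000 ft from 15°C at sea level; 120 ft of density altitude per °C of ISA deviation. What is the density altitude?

14580 ft

Pressure altitude = 9850 + (29.92 − 29.27) × 1000 = 9850 + (+650) = 10500 ft.
ISA temperature at 10500 ft = 15 − 2 × (10500/1000) = -6°C.
ISA deviation = 28 − (-6) = +34°C.
Density altitude = 10500 + 120 × (34) = 14580 ft.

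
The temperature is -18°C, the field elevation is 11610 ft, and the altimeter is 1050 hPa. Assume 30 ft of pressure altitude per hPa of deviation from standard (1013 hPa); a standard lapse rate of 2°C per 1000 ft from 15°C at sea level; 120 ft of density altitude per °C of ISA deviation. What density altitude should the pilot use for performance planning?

Pressure altitude = 11610 + (1013 − 1050) × 30 = 11610 + (-1110) = 10500 ft.
ISA temperature at 10500 ft = 15 − 2 × (10500/1000) = -6°C.
ISA deviation = -18 − (-6) = -12°C.
Density altitude = 10500 + 120 × (-12) = 9060 ft.

9060 ft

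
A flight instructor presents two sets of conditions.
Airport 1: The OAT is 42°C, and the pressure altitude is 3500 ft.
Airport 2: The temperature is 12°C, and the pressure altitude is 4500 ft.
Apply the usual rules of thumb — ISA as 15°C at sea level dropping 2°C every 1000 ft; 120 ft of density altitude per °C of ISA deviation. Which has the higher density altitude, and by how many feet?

Airport 1: ISA temp = 8°C, deviation +34°C, DA = 3500 + 120 × 34 = 7580 ft.
Airport 2: ISA temp = 6°C, deviation +6°C, DA = 4500 + 120 × 6 = 5220 ft.
Airport 1 is higher by 7580 − 5220 = 2360 ft.

Airport 1 by 2360 ft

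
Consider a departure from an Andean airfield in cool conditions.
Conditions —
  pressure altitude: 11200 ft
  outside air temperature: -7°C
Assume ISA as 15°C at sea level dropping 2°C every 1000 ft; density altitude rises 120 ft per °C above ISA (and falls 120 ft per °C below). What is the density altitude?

ISA temperature at 11200 ft = 15 − 2 × (11200/1000) = -7.4°C.
ISA deviation = -7 − (-7.4) = +0.4°C.
Density altitude = 11200 + 120 × (0.4) = 11200 + (+48) = 11248 ft.

11248 ft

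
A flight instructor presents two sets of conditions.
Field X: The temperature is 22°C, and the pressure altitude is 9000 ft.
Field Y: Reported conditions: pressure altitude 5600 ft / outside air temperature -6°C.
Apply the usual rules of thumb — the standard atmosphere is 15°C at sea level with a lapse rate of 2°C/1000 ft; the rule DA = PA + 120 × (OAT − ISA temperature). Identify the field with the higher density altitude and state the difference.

Field X: ISA temp = -3°C, deviation +25°C, DA = 9000 + 120 × 25 = 12000 ft.
Field Y: ISA temp = 3.8°C, deviation -9.8°C, DA = 5600 + 120 × (-9.8) = 4424 ft.
Field X is higher by 12000 − 4424 = 7576 ft.

Field X by 7576 ft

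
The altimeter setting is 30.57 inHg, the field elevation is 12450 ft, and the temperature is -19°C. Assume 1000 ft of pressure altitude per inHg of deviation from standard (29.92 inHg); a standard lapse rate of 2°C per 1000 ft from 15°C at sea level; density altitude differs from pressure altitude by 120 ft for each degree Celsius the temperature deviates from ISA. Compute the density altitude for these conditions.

10552 ft

Pressure altitude = 12450 + (29.92 − 30.57) × 1000 = 12450 + (-650) = 11800 ft.
ISA temperature at 11800 ft = 15 − 2 × (11800/1000) = -8.6°C.
ISA deviation = -19 − (-8.6) = -10.4°C.
Density altitude = 11800 + 120 × (-10.4) = 10552 ft.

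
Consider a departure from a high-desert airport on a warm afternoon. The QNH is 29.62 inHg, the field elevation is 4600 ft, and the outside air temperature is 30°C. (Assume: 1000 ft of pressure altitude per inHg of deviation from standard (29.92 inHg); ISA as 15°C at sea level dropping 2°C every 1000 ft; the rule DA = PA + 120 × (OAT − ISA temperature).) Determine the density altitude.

7876 ft

Pressure altitude = 4600 + (29.92 − 29.62) × 1000 = 4600 + (+300) = 4900 ft.
ISA temperature at 4900 ft = 15 − 2 × (4900/1000) = 5.2°C.
ISA deviation = 30 − 5.2 = +24.8°C.
Density altitude = 4900 + 120 × (24.8) = 7876 ft.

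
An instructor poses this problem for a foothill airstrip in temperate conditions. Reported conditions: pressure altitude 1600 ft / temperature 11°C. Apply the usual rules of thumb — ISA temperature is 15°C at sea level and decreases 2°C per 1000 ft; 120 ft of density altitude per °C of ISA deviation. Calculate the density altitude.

1504 ft

ISA temperature at 1600 ft = 15 − 2 × (1600/1000) = 11.8°C.
ISA deviation = 11 − 11.8 = -0.8°C.
Density altitude = 1600 + 120 × (-0.8) = 1600 + (-96) = 1504 ft.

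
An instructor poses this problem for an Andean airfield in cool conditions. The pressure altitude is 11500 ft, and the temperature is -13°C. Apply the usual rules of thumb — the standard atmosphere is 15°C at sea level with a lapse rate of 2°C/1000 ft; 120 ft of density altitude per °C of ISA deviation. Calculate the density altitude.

10900 ft

ISA temperature at 11500 ft = 15 − 2 × (11500/1000) = -8°C.
ISA deviation = -13 − (-8) = -5°C.
Density altitude = 11500 + 120 × (-5) = 11500 + (-600) = 10900 ft.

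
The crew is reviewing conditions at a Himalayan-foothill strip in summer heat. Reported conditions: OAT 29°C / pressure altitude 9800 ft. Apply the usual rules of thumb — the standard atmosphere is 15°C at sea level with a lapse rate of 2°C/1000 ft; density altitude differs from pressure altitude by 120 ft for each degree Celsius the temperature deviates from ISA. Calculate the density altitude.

ISA temperature at 9800 ft = 15 − 2 × (9800/1000) = -4.6°C.
ISA deviation = 29 − (-4.6) = +33.6°C.
Density altitude = 9800 + 120 × (33.6) = 9800 + (+4032) = 13832 ft.

13832 ft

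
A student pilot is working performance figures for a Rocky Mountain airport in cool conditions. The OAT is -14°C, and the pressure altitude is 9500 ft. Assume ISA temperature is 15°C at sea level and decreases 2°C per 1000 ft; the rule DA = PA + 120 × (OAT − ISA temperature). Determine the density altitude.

ISA temperature at 9500 ft = 15 − 2 × (9500/1000) = -4°C.
ISA deviation = -14 − (-4) = -10°C.
Density altitude = 9500 + 120 × (-10) = 9500 + (-1200) = 8300 ft.

8300 ft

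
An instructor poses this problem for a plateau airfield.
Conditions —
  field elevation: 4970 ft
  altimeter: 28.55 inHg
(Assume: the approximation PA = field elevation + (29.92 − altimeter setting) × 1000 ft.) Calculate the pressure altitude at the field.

Pressure correction = (29.92 − 28.55) × 1000 = +1370 ft.
Pressure altitude = 4970 + (+1370) = 6340 ft.

6340 ft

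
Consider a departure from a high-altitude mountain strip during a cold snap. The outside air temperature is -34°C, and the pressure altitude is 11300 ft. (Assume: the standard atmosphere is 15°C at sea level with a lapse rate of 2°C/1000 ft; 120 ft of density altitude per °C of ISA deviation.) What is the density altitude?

8132 ft

ISA temperature at 11300 ft = 15 − 2 × (11300/1000) = -7.6°C.
ISA deviation = -34 − (-7.6) = -26.4°C.
Density altitude = 11300 + 120 × (-26.4) = 11300 + (-3168) = 8132 ft.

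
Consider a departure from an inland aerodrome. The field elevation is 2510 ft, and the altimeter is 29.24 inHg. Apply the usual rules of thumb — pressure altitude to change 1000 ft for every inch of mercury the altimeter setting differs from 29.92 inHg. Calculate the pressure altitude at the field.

3190 ft

Pressure correction = (29.92 − 29.24) × 1000 = +680 ft.
Pressure altitude = 2510 + (+680) = 3190 ft.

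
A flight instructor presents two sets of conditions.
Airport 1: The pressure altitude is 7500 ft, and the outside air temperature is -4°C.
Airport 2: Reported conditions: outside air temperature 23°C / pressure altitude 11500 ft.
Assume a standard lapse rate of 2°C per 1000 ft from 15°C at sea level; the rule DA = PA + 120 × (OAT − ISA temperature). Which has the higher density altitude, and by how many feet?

Airport 2 by 8200 ft

Airport 1: ISA temp = 0°C, deviation -4°C, DA = 7500 + 120 × (-4) = 7020 ft.
Airport 2: ISA temp = -8°C, deviation +31°C, DA = 11500 + 120 × 31 = 15220 ft.
Airport 2 is higher by 15220 − 7020 = 8200 ft.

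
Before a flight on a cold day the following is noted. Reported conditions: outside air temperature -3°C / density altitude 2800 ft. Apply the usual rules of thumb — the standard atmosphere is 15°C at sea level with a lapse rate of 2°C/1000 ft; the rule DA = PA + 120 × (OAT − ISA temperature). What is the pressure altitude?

4000 ft

DA = PA + 120 × (OAT − (15 − 2·PA/1000)) = PA + 120·OAT − 1800 + 0.24·PA = 1.24·PA + 120·OAT − 1800.
So 1.24·PA = 2800 − 120 × (-3) + 1800 = 4960.
PA = 4960 / 1.24 = 4000 ft.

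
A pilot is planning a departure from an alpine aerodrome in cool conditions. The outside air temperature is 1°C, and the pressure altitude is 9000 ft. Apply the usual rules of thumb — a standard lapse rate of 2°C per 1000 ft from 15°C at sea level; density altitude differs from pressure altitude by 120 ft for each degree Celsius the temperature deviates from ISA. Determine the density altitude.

9480 ft

ISA temperature at 9000 ft = 15 − 2 × (9000/1000) = -3°C.
ISA deviation = 1 − (-3) = +4°C.
Density altitude = 9000 + 120 × (4) = 9000 + (+480) = 9480 ft.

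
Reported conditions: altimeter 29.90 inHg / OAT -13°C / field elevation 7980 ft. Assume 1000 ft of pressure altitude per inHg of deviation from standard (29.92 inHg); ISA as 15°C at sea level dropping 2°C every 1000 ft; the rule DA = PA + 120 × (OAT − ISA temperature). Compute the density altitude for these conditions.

Pressure altitude = 7980 + (29.92 − 29.90) × 1000 = 7980 + (+20) = 8000 ft.
ISA temperature at 8000 ft = 15 − 2 × (8000/1000) = -1°C.
ISA deviation = -13 − (-1) = -12°C.
Density altitude = 8000 + 120 × (-12) = 6560 ft.

6560 ft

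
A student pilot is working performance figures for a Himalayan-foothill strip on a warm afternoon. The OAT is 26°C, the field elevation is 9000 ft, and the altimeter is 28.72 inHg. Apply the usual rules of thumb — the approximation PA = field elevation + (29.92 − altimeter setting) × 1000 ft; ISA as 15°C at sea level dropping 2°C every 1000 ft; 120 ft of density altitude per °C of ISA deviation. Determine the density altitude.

Pressure altitude = 9000 + (29.92 − 28.72) × 1000 = 9000 + (+1200) = 10200 ft.
ISA temperature at 10200 ft = 15 − 2 × (10200/1000) = -5.4°C.
ISA deviation = 26 − (-5.4) = +31.4°C.
Density altitude = 10200 + 120 × (31.4) = 13968 ft.

13968 ft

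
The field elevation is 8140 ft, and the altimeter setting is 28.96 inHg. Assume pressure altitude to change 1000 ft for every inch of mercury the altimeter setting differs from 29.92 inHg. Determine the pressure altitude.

Pressure correction = (29.92 − 28.96) × 1000 = +960 ft.
Pressure altitude = 8140 + (+960) = 9100 ft.

9100 ft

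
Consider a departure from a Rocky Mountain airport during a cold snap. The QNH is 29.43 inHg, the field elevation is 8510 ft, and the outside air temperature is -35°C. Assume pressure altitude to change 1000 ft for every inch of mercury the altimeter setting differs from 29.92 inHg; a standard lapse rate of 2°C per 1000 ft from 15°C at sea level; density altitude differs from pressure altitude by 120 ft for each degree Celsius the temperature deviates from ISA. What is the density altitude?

5160 ft

Pressure altitude = 8510 + (29.92 − 29.43) × 1000 = 8510 + (+490) = 9000 ft.
ISA temperature at 9000 ft = 15 − 2 × (9000/1000) = -3°C.
ISA deviation = -35 − (-3) = -32°C.
Density altitude = 9000 + 120 × (-32) = 5160 ft.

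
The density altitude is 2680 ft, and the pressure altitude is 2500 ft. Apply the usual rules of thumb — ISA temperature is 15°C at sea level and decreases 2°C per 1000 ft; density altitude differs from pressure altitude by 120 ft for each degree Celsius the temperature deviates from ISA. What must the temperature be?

11.5°C

Density altitude − pressure altitude = 2680 − 2500 = +180 ft.
At 120 ft/°C that is an ISA deviation of 180/120 = +1.5°C.
ISA temperature at 2500 ft = 15 − 2 × (2500/1000) = 10°C.
OAT = ISA + deviation = 10 + (+1.5) = 11.5°C.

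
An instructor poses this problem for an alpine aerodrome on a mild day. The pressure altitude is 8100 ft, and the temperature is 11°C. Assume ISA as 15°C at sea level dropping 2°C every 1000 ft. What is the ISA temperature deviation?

ISA temperature at 8100 ft = 15 − 2 × (8100/1000) = -1.2°C.
Deviation = OAT − ISA = 11 − (-1.2) = +12.2°C.

ISA+12.2°C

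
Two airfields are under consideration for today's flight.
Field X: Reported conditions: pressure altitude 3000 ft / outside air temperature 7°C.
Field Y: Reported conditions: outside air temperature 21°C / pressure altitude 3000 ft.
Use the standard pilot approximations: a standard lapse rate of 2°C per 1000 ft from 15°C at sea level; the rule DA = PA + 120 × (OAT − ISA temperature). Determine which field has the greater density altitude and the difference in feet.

Field Y by 1680 ft

Field X: ISA temp = 9°C, deviation -2°C, DA = 3000 + 120 × (-2) = 2760 ft.
Field Y: ISA temp = 9°C, deviation +12°C, DA = 3000 + 120 × 12 = 4440 ft.
Field Y is higher by 4440 − 2760 = 1680 ft.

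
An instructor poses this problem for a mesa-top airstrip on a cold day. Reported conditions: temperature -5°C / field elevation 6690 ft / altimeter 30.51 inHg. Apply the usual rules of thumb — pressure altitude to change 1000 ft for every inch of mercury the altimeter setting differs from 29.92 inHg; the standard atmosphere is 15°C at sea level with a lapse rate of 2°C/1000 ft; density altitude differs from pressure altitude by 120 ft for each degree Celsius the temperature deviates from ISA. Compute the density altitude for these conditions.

Pressure altitude = 6690 + (29.92 − 30.51) × 1000 = 6690 + (-590) = 6100 ft.
ISA temperature at 6100 ft = 15 − 2 × (6100/1000) = 2.8°C.
ISA deviation = -5 − 2.8 = -7.8°C.
Density altitude = 6100 + 120 × (-7.8) = 5164 ft.

5164 ft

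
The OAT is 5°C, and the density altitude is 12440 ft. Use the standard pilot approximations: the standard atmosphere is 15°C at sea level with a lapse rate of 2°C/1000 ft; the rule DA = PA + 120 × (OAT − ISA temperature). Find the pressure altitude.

DA = PA + 120 × (OAT − (15 − 2·PA/1000)) = PA + 120·OAT − 1800 + 0.24·PA = 1.24·PA + 120·OAT − 1800.
So 1.24·PA = 12440 − 120 × 5 + 1800 = 13640.
PA = 13640 / 1.24 = 11000 ft.

11000 ft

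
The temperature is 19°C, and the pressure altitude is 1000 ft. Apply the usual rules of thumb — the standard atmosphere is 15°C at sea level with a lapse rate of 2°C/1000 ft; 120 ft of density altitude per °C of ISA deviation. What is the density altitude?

1720 ft

ISA temperature at 1000 ft = 15 − 2 × (1000/1000) = 13°C.
ISA deviation = 19 − 13 = +6°C.
Density altitude = 1000 + 120 × (6) = 1000 + (+720) = 1720 ft.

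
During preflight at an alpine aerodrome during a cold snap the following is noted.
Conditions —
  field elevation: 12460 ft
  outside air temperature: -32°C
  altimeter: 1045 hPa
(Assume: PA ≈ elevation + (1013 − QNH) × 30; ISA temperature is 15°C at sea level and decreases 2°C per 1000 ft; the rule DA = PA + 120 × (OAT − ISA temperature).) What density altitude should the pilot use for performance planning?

Pressure altitude = 12460 + (1013 − 1045) × 30 = 12460 + (-960) = 11500 ft.
ISA temperature at 11500 ft = 15 − 2 × (11500/1000) = -8°C.
ISA deviation = -32 − (-8) = -24°C.
Density altitude = 11500 + 120 × (-24) = 8620 ft.

8620 ft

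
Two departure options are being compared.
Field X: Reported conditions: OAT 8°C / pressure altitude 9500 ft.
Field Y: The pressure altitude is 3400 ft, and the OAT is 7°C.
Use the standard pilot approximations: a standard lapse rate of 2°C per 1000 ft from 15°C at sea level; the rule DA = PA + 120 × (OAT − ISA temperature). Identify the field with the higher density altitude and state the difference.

Field X by 7684 ft

Field X: ISA temp = -4°C, deviation +12°C, DA = 9500 + 120 × 12 = 10940 ft.
Field Y: ISA temp = 8.2°C, deviation -1.2°C, DA = 3400 + 120 × (-1.2) = 3256 ft.
Field X is higher by 10940 − 3256 = 7684 ft.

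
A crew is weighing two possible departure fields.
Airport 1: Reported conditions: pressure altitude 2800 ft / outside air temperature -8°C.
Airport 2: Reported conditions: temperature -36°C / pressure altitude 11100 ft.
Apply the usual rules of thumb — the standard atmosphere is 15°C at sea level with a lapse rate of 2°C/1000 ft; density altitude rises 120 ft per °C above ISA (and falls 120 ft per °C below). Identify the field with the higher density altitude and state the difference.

Airport 2 by 6932 ft

Airport 1: ISA temp = 9.4°C, deviation -17.4°C, DA = 2800 + 120 × (-17.4) = 712 ft.
Airport 2: ISA temp = -7.2°C, deviation -28.8°C, DA = 11100 + 120 × (-28.8) = 7644 ft.
Airport 2 is higher by 7644 − 712 = 6932 ft.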